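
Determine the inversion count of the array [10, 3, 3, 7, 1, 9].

Finding inversions in [10, 3, 3, 7, 1, 9]:

(0, 1): arr[0]=10 > arr[1]=3
(0, 2): arr[0]=10 > arr[2]=3
(0, 3): arr[0]=10 > arr[3]=7
(0, 4): arr[0]=10 > arr[4]=1
(0, 5): arr[0]=10 > arr[5]=9
(1, 4): arr[1]=3 > arr[4]=1
(2, 4): arr[2]=3 > arr[4]=1
(3, 4): arr[3]=7 > arr[4]=1

Total inversions: 8

The array has 8 inversion(s): (0,1), (0,2), (0,3), (0,4), (0,5), (1,4), (2,4), (3,4). Each pair (i,j) satisfies i < j and arr[i] > arr[j].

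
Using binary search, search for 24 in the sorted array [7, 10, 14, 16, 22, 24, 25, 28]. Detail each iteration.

Binary search for 24 in [7, 10, 14, 16, 22, 24, 25, 28]:

lo=0, hi=7, mid=3, arr[mid]=16 -> 16 < 24, search right half
lo=4, hi=7, mid=5, arr[mid]=24 -> Found target at index 5!

Binary search finds 24 at index 5 after 2 comparisons. The search repeatedly halves the search space by comparing with the middle element.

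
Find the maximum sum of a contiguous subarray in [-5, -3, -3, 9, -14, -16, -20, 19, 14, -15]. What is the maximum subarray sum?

Using Kadane's algorithm on [-5, -3, -3, 9, -14, -16, -20, 19, 14, -15]:

Scanning through the array:
Position 1 (value -3): max_ending_here = -3, max_so_far = -3
Position 2 (value -3): max_ending_here = -3, max_so_far = -3
Position 3 (value 9): max_ending_here = 9, max_so_far = 9
Position 4 (value -14): max_ending_here = -5, max_so_far = 9
Position 5 (value -16): max_ending_here = -16, max_so_far = 9
Position 6 (value -20): max_ending_here = -20, max_so_far = 9
Position 7 (value 19): max_ending_here = 19, max_so_far = 19
Position 8 (value 14): max_ending_here = 33, max_so_far = 33
Position 9 (value -15): max_ending_here = 18, max_so_far = 33

Maximum subarray: [19, 14]
Maximum sum: 33

The maximum subarray is [19, 14] with sum 33. This subarray runs from index 7 to index 8.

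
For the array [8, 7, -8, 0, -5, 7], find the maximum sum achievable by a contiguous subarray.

Using Kadane's algorithm on [8, 7, -8, 0, -5, 7]:

Scanning through the array:
Position 1 (value 7): max_ending_here = 15, max_so_far = 15
Position 2 (value -8): max_ending_here = 7, max_so_far = 15
Position 3 (value 0): max_ending_here = 7, max_so_far = 15
Position 4 (value -5): max_ending_here = 2, max_so_far = 15
Position 5 (value 7): max_ending_here = 9, max_so_far = 15

Maximum subarray: [8, 7]
Maximum sum: 15

The maximum subarray is [8, 7] with sum 15. This subarray runs from index 0 to index 1.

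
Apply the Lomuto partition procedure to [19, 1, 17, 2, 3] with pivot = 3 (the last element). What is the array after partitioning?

Lomuto partition with pivot = 3:

Initial array: [19, 1, 17, 2, 3]

arr[0]=19 > 3: no swap
arr[1]=1 <= 3: swap with position 0, array becomes [1, 19, 17, 2, 3]
arr[2]=17 > 3: no swap
arr[3]=2 <= 3: swap with position 1, array becomes [1, 2, 17, 19, 3]

Place pivot at position 2: [1, 2, 3, 19, 17]
Pivot position: 2

After partitioning with pivot 3, the array becomes [1, 2, 3, 19, 17]. The pivot is placed at index 2. All elements to the left of the pivot are <= 3, and all elements to the right are > 3.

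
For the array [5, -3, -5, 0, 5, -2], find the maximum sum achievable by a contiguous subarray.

Using Kadane's algorithm on [5, -3, -5, 0, 5, -2]:

Scanning through the array:
Position 1 (value -3): max_ending_here = 2, max_so_far = 5
Position 2 (value -5): max_ending_here = -3, max_so_far = 5
Position 3 (value 0): max_ending_here = 0, max_so_far = 5
Position 4 (value 5): max_ending_here = 5, max_so_far = 5
Position 5 (value -2): max_ending_here = 3, max_so_far = 5

Maximum subarray: [5]
Maximum sum: 5

The maximum subarray is [5] with sum 5. This subarray runs from index 0 to index 0.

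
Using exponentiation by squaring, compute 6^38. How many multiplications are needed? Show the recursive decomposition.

Computing 6^38 by squaring (build up from 6^1; each line after the first costs one multiplication):

6^1 = 6
6^2 = (6^1)^2 = 6^2 = 36
6^4 = (6^2)^2 = 36^2 = 1296
6^8 = (6^4)^2 = 1296^2 = 1679616
6^9 = 6 * 6^8 = 6 * 1679616 = 10077696
6^18 = (6^9)^2 = 10077696^2 = 101559956668416
6^19 = 6 * 6^18 = 6 * 101559956668416 = 609359740010496
6^38 = (6^19)^2 = 609359740010496^2 = 371319292745659279662190166016

Result: 371319292745659279662190166016
Multiplications needed: 7 (7 lines after 6^1)

6^38 = 371319292745659279662190166016. Using exponentiation by squaring, this requires 7 multiplications. The key idea: if the exponent is even, square the half-power; if odd, multiply by the base once.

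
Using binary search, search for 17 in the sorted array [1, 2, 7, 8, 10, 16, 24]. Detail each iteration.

Binary search for 17 in [1, 2, 7, 8, 10, 16, 24]:

lo=0, hi=6, mid=3, arr[mid]=8 -> 8 < 17, search right half
lo=4, hi=6, mid=5, arr[mid]=16 -> 16 < 17, search right half
lo=6, hi=6, mid=6, arr[mid]=24 -> 24 > 17, search left half
lo=6 > hi=5, target 17 not found

Binary search determines that 17 is not in the array after 3 comparisons. The search space was exhausted without finding the target.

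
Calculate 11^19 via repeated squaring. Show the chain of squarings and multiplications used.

Computing 11^19 by squaring (build up from 11^1; each line after the first costs one multiplication):

11^1 = 11
11^2 = (11^1)^2 = 11^2 = 121
11^4 = (11^2)^2 = 121^2 = 14641
11^8 = (11^4)^2 = 14641^2 = 214358881
11^9 = 11 * 11^8 = 11 * 214358881 = 2357947691
11^18 = (11^9)^2 = 2357947691^2 = 5559917313492231481
11^19 = 11 * 11^18 = 11 * 5559917313492231481 = 61159090448414546291

Result: 61159090448414546291
Multiplications needed: 6 (6 lines after 11^1)

11^19 = 61159090448414546291. Using exponentiation by squaring, this requires 6 multiplications. The key idea: if the exponent is even, square the half-power; if odd, multiply by the base once.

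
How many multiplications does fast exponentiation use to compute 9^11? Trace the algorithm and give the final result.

Computing 9^11 by squaring (build up from 9^1; each line after the first costs one multiplication):

9^1 = 9
9^2 = (9^1)^2 = 9^2 = 81
9^4 = (9^2)^2 = 81^2 = 6561
9^5 = 9 * 9^4 = 9 * 6561 = 59049
9^10 = (9^5)^2 = 59049^2 = 3486784401
9^11 = 9 * 9^10 = 9 * 3486784401 = 31381059609

Result: 31381059609
Multiplications needed: 5 (5 lines after 9^1)

9^11 = 31381059609. Using exponentiation by squaring, this requires 5 multiplications. The key idea: if the exponent is even, square the half-power; if odd, multiply by the base once.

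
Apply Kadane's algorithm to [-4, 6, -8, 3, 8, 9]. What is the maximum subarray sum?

Using Kadane's algorithm on [-4, 6, -8, 3, 8, 9]:

Scanning through the array:
Position 1 (value 6): max_ending_here = 6, max_so_far = 6
Position 2 (value -8): max_ending_here = -2, max_so_far = 6
Position 3 (value 3): max_ending_here = 3, max_so_far = 6
Position 4 (value 8): max_ending_here = 11, max_so_far = 11
Position 5 (value 9): max_ending_here = 20, max_so_far = 20

Maximum subarray: [3, 8, 9]
Maximum sum: 20

The maximum subarray is [3, 8, 9] with sum 20. This subarray runs from index 3 to index 5.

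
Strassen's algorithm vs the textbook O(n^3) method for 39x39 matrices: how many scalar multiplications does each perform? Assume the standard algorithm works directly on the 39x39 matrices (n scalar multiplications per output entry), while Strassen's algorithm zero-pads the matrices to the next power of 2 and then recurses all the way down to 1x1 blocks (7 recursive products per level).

Matrix multiplication for 39x39 matrices:

Strassen's algorithm requires power-of-2 dimensions. Pad 39x39 to 64x64 (next power of 2).

Standard algorithm: 39^3 = 59319 multiplications
Strassen's algorithm: 7^(log2(64)) = 7^6 = 117649 multiplications
Difference: 59319 - 117649 = -58330 (Strassen uses MORE here due to padding overhead — for small or just-over-power-of-2 n, padding can outweigh the per-level savings)

Standard: 59319 multiplications (39^3). Strassen: 117649 multiplications (7^6, after padding to 64x64). Strassen reduces 8 recursive multiplications to 7 at each level.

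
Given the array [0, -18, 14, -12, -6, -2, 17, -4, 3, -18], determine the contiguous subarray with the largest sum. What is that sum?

Using Kadane's algorithm on [0, -18, 14, -12, -6, -2, 17, -4, 3, -18]:

Scanning through the array:
Position 1 (value -18): max_ending_here = -18, max_so_far = 0
Position 2 (value 14): max_ending_here = 14, max_so_far = 14
Position 3 (value -12): max_ending_here = 2, max_so_far = 14
Position 4 (value -6): max_ending_here = -4, max_so_far = 14
Position 5 (value -2): max_ending_here = -2, max_so_far = 14
Position 6 (value 17): max_ending_here = 17, max_so_far = 17
Position 7 (value -4): max_ending_here = 13, max_so_far = 17
Position 8 (value 3): max_ending_here = 16, max_so_far = 17
Position 9 (value -18): max_ending_here = -2, max_so_far = 17

Maximum subarray: [17]
Maximum sum: 17

The maximum subarray is [17] with sum 17. This subarray runs from index 6 to index 6.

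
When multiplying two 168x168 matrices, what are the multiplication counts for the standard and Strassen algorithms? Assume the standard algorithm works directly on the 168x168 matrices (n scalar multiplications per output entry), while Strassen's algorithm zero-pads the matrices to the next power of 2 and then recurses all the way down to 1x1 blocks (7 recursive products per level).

Matrix multiplication for 168x168 matrices:

Strassen's algorithm requires power-of-2 dimensions. Pad 168x168 to 256x256 (next power of 2).

Standard algorithm: 168^3 = 4741632 multiplications
Strassen's algorithm: 7^(log2(256)) = 7^8 = 5764801 multiplications
Difference: 4741632 - 5764801 = -1023169 (Strassen uses MORE here due to padding overhead — for small or just-over-power-of-2 n, padding can outweigh the per-level savings)

Standard: 4741632 multiplications (168^3). Strassen: 5764801 multiplications (7^8, after padding to 256x256). Strassen reduces 8 recursive multiplications to 7 at each level.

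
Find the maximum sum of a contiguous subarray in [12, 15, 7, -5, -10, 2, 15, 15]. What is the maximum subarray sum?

Using Kadane's algorithm on [12, 15, 7, -5, -10, 2, 15, 15]:

Scanning through the array:
Position 1 (value 15): max_ending_here = 27, max_so_far = 27
Position 2 (value 7): max_ending_here = 34, max_so_far = 34
Position 3 (value -5): max_ending_here = 29, max_so_far = 34
Position 4 (value -10): max_ending_here = 19, max_so_far = 34
Position 5 (value 2): max_ending_here = 21, max_so_far = 34
Position 6 (value 15): max_ending_here = 36, max_so_far = 36
Position 7 (value 15): max_ending_here = 51, max_so_far = 51

Maximum subarray: [12, 15, 7, -5, -10, 2, 15, 15]
Maximum sum: 51

The maximum subarray is [12, 15, 7, -5, -10, 2, 15, 15] with sum 51. This subarray runs from index 0 to index 7.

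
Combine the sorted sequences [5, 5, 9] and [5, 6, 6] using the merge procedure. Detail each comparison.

Merging process:

Compare 5 vs 5: take 5 from left. Merged: [5]
Compare 5 vs 5: take 5 from left. Merged: [5, 5]
Compare 9 vs 5: take 5 from right. Merged: [5, 5, 5]
Compare 9 vs 6: take 6 from right. Merged: [5, 5, 5, 6]
Compare 9 vs 6: take 6 from right. Merged: [5, 5, 5, 6, 6]
Append remaining from left: [9]. Merged: [5, 5, 5, 6, 6, 9]

Final merged array: [5, 5, 5, 6, 6, 9]
Total comparisons: 5

The merged array is [5, 5, 5, 6, 6, 9], requiring 5 comparisons. The merge step runs in O(n) time where n is the total number of elements.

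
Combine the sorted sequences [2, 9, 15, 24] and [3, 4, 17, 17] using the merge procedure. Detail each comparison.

Merging process:

Compare 2 vs 3: take 2 from left. Merged: [2]
Compare 9 vs 3: take 3 from right. Merged: [2, 3]
Compare 9 vs 4: take 4 from right. Merged: [2, 3, 4]
Compare 9 vs 17: take 9 from left. Merged: [2, 3, 4, 9]
Compare 15 vs 17: take 15 from left. Merged: [2, 3, 4, 9, 15]
Compare 24 vs 17: take 17 from right. Merged: [2, 3, 4, 9, 15, 17]
Compare 24 vs 17: take 17 from right. Merged: [2, 3, 4, 9, 15, 17, 17]
Append remaining from left: [24]. Merged: [2, 3, 4, 9, 15, 17, 17, 24]

Final merged array: [2, 3, 4, 9, 15, 17, 17, 24]
Total comparisons: 7

The merged array is [2, 3, 4, 9, 15, 17, 17, 24], requiring 7 comparisons. The merge step runs in O(n) time where n is the total number of elements.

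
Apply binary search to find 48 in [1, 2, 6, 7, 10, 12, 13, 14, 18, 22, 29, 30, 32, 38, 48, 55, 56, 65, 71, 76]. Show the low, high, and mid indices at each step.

Binary search for 48 in [1, 2, 6, 7, 10, 12, 13, 14, 18, 22, 29, 30, 32, 38, 48, 55, 56, 65, 71, 76]:

lo=0, hi=19, mid=9, arr[mid]=22 -> 22 < 48, search right half
lo=10, hi=19, mid=14, arr[mid]=48 -> Found target at index 14!

Binary search finds 48 at index 14 after 2 comparisons. The search repeatedly halves the search space by comparing with the middle element.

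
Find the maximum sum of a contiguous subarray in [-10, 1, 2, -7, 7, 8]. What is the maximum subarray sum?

Using Kadane's algorithm on [-10, 1, 2, -7, 7, 8]:

Scanning through the array:
Position 1 (value 1): max_ending_here = 1, max_so_far = 1
Position 2 (value 2): max_ending_here = 3, max_so_far = 3
Position 3 (value -7): max_ending_here = -4, max_so_far = 3
Position 4 (value 7): max_ending_here = 7, max_so_far = 7
Position 5 (value 8): max_ending_here = 15, max_so_far = 15

Maximum subarray: [7, 8]
Maximum sum: 15

The maximum subarray is [7, 8] with sum 15. This subarray runs from index 4 to index 5.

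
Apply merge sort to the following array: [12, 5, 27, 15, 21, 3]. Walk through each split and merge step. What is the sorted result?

Merge sort trace:

Split: [12, 5, 27, 15, 21, 3] -> [12, 5, 27] and [15, 21, 3]
  Split: [12, 5, 27] -> [12] and [5, 27]
    Split: [5, 27] -> [5] and [27]
    Merge: [5] + [27] -> [5, 27]
  Merge: [12] + [5, 27] -> [5, 12, 27]
  Split: [15, 21, 3] -> [15] and [21, 3]
    Split: [21, 3] -> [21] and [3]
    Merge: [21] + [3] -> [3, 21]
  Merge: [15] + [3, 21] -> [3, 15, 21]
Merge: [5, 12, 27] + [3, 15, 21] -> [3, 5, 12, 15, 21, 27]

Final sorted array: [3, 5, 12, 15, 21, 27]

The merge sort proceeds by recursively splitting the array and merging sorted halves.
After all merges, the sorted array is [3, 5, 12, 15, 21, 27].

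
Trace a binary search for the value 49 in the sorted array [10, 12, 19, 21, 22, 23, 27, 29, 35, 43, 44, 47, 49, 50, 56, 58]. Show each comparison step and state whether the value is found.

Binary search for 49 in [10, 12, 19, 21, 22, 23, 27, 29, 35, 43, 44, 47, 49, 50, 56, 58]:

lo=0, hi=15, mid=7, arr[mid]=29 -> 29 < 49, search right half
lo=8, hi=15, mid=11, arr[mid]=47 -> 47 < 49, search right half
lo=12, hi=15, mid=13, arr[mid]=50 -> 50 > 49, search left half
lo=12, hi=12, mid=12, arr[mid]=49 -> Found target at index 12!

Binary search finds 49 at index 12 after 4 comparisons. The search repeatedly halves the search space by comparing with the middle element.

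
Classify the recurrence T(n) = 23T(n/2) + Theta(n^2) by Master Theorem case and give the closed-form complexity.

Master Theorem for T(n) = 23T(n/2) + O(n^2):

a = 23, b = 2, c = 2
log_b(a) = log_2(23) = 4.5236

Case 1: c = 2 < log_2(23) = 4.5236
T(n) = O(n^(log_2 23))

For T(n) = 23T(n/2) + O(n^2): log_2(23) = 4.5236. This is Case 1 of the Master Theorem (c < log_b(a), work dominated by leaves), giving O(n^(log_2 23)).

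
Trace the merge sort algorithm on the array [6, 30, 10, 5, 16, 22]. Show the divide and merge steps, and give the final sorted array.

Merge sort trace:

Split: [6, 30, 10, 5, 16, 22] -> [6, 30, 10] and [5, 16, 22]
  Split: [6, 30, 10] -> [6] and [30, 10]
    Split: [30, 10] -> [30] and [10]
    Merge: [30] + [10] -> [10, 30]
  Merge: [6] + [10, 30] -> [6, 10, 30]
  Split: [5, 16, 22] -> [5] and [16, 22]
    Split: [16, 22] -> [16] and [22]
    Merge: [16] + [22] -> [16, 22]
  Merge: [5] + [16, 22] -> [5, 16, 22]
Merge: [6, 10, 30] + [5, 16, 22] -> [5, 6, 10, 16, 22, 30]

Final sorted array: [5, 6, 10, 16, 22, 30]

The merge sort proceeds by recursively splitting the array and merging sorted halves.
After all merges, the sorted array is [5, 6, 10, 16, 22, 30].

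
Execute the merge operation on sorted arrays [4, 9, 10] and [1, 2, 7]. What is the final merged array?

Merging process:

Compare 4 vs 1: take 1 from right. Merged: [1]
Compare 4 vs 2: take 2 from right. Merged: [1, 2]
Compare 4 vs 7: take 4 from left. Merged: [1, 2, 4]
Compare 9 vs 7: take 7 from right. Merged: [1, 2, 4, 7]
Append remaining from left: [9, 10]. Merged: [1, 2, 4, 7, 9, 10]

Final merged array: [1, 2, 4, 7, 9, 10]
Total comparisons: 4

The merged array is [1, 2, 4, 7, 9, 10], requiring 4 comparisons. The merge step runs in O(n) time where n is the total number of elements.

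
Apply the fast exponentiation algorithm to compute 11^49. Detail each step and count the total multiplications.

Computing 11^49 by squaring (build up from 11^1; each line after the first costs one multiplication):

11^1 = 11
11^2 = (11^1)^2 = 11^2 = 121
11^3 = 11 * 11^2 = 11 * 121 = 1331
11^6 = (11^3)^2 = 1331^2 = 1771561
11^12 = (11^6)^2 = 1771561^2 = 3138428376721
11^24 = (11^12)^2 = 3138428376721^2 = 9849732675807611094711841
11^48 = (11^24)^2 = 9849732675807611094711841^2 = 97017233784872162402203715694511008214034825609281
11^49 = 11 * 11^48 = 11 * 97017233784872162402203715694511008214034825609281 = 1067189571633593786424240872639621090354383081702091

Result: 1067189571633593786424240872639621090354383081702091
Multiplications needed: 7 (7 lines after 11^1)

11^49 = 1067189571633593786424240872639621090354383081702091. Using exponentiation by squaring, this requires 7 multiplications. The key idea: if the exponent is even, square the half-power; if odd, multiply by the base once.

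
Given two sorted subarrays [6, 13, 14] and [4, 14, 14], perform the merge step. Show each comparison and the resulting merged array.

Merging process:

Compare 6 vs 4: take 4 from right. Merged: [4]
Compare 6 vs 14: take 6 from left. Merged: [4, 6]
Compare 13 vs 14: take 13 from left. Merged: [4, 6, 13]
Compare 14 vs 14: take 14 from left. Merged: [4, 6, 13, 14]
Append remaining from right: [14, 14]. Merged: [4, 6, 13, 14, 14, 14]

Final merged array: [4, 6, 13, 14, 14, 14]
Total comparisons: 4

The merged array is [4, 6, 13, 14, 14, 14], requiring 4 comparisons. The merge step runs in O(n) time where n is the total number of elements.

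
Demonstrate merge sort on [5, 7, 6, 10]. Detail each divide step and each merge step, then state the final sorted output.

Merge sort trace:

Split: [5, 7, 6, 10] -> [5, 7] and [6, 10]
  Split: [5, 7] -> [5] and [7]
  Merge: [5] + [7] -> [5, 7]
  Split: [6, 10] -> [6] and [10]
  Merge: [6] + [10] -> [6, 10]
Merge: [5, 7] + [6, 10] -> [5, 6, 7, 10]

Final sorted array: [5, 6, 7, 10]

The merge sort proceeds by recursively splitting the array and merging sorted halves.
After all merges, the sorted array is [5, 6, 7, 10].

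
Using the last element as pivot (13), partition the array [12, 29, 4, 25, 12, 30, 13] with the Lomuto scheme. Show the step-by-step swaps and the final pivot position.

Lomuto partition with pivot = 13:

Initial array: [12, 29, 4, 25, 12, 30, 13]

arr[0]=12 <= 13: swap with position 0, array becomes [12, 29, 4, 25, 12, 30, 13]
arr[1]=29 > 13: no swap
arr[2]=4 <= 13: swap with position 1, array becomes [12, 4, 29, 25, 12, 30, 13]
arr[3]=25 > 13: no swap
arr[4]=12 <= 13: swap with position 2, array becomes [12, 4, 12, 25, 29, 30, 13]
arr[5]=30 > 13: no swap

Place pivot at position 3: [12, 4, 12, 13, 29, 30, 25]
Pivot position: 3

After partitioning with pivot 13, the array becomes [12, 4, 12, 13, 29, 30, 25]. The pivot is placed at index 3. All elements to the left of the pivot are <= 13, and all elements to the right are > 13.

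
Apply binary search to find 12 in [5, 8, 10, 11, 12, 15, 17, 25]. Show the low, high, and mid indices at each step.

Binary search for 12 in [5, 8, 10, 11, 12, 15, 17, 25]:

lo=0, hi=7, mid=3, arr[mid]=11 -> 11 < 12, search right half
lo=4, hi=7, mid=5, arr[mid]=15 -> 15 > 12, search left half
lo=4, hi=4, mid=4, arr[mid]=12 -> Found target at index 4!

Binary search finds 12 at index 4 after 3 comparisons. The search repeatedly halves the search space by comparing with the middle element.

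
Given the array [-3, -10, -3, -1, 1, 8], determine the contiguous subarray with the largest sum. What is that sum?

Using Kadane's algorithm on [-3, -10, -3, -1, 1, 8]:

Scanning through the array:
Position 1 (value -10): max_ending_here = -10, max_so_far = -3
Position 2 (value -3): max_ending_here = -3, max_so_far = -3
Position 3 (value -1): max_ending_here = -1, max_so_far = -1
Position 4 (value 1): max_ending_here = 1, max_so_far = 1
Position 5 (value 8): max_ending_here = 9, max_so_far = 9

Maximum subarray: [1, 8]
Maximum sum: 9

The maximum subarray is [1, 8] with sum 9. This subarray runs from index 4 to index 5.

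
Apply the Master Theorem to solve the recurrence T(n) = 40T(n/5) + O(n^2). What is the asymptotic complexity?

Master Theorem for T(n) = 40T(n/5) + O(n^2):

a = 40, b = 5, c = 2
log_b(a) = log_5(40) = 2.2920

Case 1: c = 2 < log_5(40) = 2.2920
T(n) = O(n^(log_5 40))

For T(n) = 40T(n/5) + O(n^2): log_5(40) = 2.2920. This is Case 1 of the Master Theorem (c < log_b(a), work dominated by leaves), giving O(n^(log_5 40)).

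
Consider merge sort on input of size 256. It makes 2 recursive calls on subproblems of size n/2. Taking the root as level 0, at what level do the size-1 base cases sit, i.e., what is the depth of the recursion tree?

For divide and conquer with division factor 2:

Problem sizes at each level:
Level 0: 256
Level 1: 128
Level 2: 64
Level 3: 32
Level 4: 16
Level 5: 8
Level 6: 4
Level 7: 2
Level 8: 1

The root is level 0 and the size-1 base case is level 8 (the tree spans levels 0 through 8, i.e. 9 levels counting the root), so the depth is the number of divisions: log_2(256) = 8

The recursion tree depth is log_2(256) = 8. At each level, the problem size is divided by 2, so it takes 8 divisions to reduce to a base case of size 1. The algorithm makes 2 recursive calls at each level.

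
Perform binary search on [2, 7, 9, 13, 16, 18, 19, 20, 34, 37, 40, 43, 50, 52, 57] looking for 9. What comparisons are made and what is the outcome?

Binary search for 9 in [2, 7, 9, 13, 16, 18, 19, 20, 34, 37, 40, 43, 50, 52, 57]:

lo=0, hi=14, mid=7, arr[mid]=20 -> 20 > 9, search left half
lo=0, hi=6, mid=3, arr[mid]=13 -> 13 > 9, search left half
lo=0, hi=2, mid=1, arr[mid]=7 -> 7 < 9, search right half
lo=2, hi=2, mid=2, arr[mid]=9 -> Found target at index 2!

Binary search finds 9 at index 2 after 4 comparisons. The search repeatedly halves the search space by comparing with the middle element.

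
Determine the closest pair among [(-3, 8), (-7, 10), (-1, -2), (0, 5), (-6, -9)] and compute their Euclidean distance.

Computing all pairwise distances among 5 points:

d((-3, 8), (-7, 10)) = 4.4721
d((-3, 8), (-1, -2)) = 10.198
d((-3, 8), (0, 5)) = 4.2426 <-- minimum
d((-3, 8), (-6, -9)) = 17.2627
d((-7, 10), (-1, -2)) = 13.4164
d((-7, 10), (0, 5)) = 8.6023
d((-7, 10), (-6, -9)) = 19.0263
d((-1, -2), (0, 5)) = 7.0711
d((-1, -2), (-6, -9)) = 8.6023
d((0, 5), (-6, -9)) = 15.2315

Closest pair: (-3, 8) and (0, 5) with distance 4.2426

The closest pair is (-3, 8) and (0, 5) with Euclidean distance 4.2426. For 5 points, brute-force pairwise comparison is shown above. For large n, the divide-and-conquer algorithm (sort by x, recurse on halves, check the dividing strip) achieves O(n log n).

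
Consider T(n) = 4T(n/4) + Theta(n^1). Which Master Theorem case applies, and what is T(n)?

Master Theorem for T(n) = 4T(n/4) + O(n^1):

a = 4, b = 4, c = 1
log_b(a) = log_4(4) = 1.0000

Case 2: c = 1 = log_4(4) = 1.0000
T(n) = O(n^1 log n) = O(n log n)

For T(n) = 4T(n/4) + O(n^1): log_4(4) = 1.0000. This is Case 2 of the Master Theorem (c = log_b(a), equal work at all levels), giving O(n log n).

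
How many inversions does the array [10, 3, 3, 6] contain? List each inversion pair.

Finding inversions in [10, 3, 3, 6]:

(0, 1): arr[0]=10 > arr[1]=3
(0, 2): arr[0]=10 > arr[2]=3
(0, 3): arr[0]=10 > arr[3]=6

Total inversions: 3

The array has 3 inversion(s): (0,1), (0,2), (0,3). Each pair (i,j) satisfies i < j and arr[i] > arr[j].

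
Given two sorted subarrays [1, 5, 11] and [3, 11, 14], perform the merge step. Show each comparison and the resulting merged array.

Merging process:

Compare 1 vs 3: take 1 from left. Merged: [1]
Compare 5 vs 3: take 3 from right. Merged: [1, 3]
Compare 5 vs 11: take 5 from left. Merged: [1, 3, 5]
Compare 11 vs 11: take 11 from left. Merged: [1, 3, 5, 11]
Append remaining from right: [11, 14]. Merged: [1, 3, 5, 11, 11, 14]

Final merged array: [1, 3, 5, 11, 11, 14]
Total comparisons: 4

The merged array is [1, 3, 5, 11, 11, 14], requiring 4 comparisons. The merge step runs in O(n) time where n is the total number of elements.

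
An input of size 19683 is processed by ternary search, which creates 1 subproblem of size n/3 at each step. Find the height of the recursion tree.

For divide and conquer with division factor 3:

Problem sizes at each level:
Level 0: 19683
Level 1: 6561
Level 2: 2187
Level 3: 729
Level 4: 243
Level 5: 81
Level 6: 27
Level 7: 9
Level 8: 3
Level 9: 1

The root is level 0 and the size-1 base case is level 9 (the tree spans levels 0 through 9, i.e. 10 levels counting the root), so the depth is the number of divisions: log_3(19683) = 9

The recursion tree depth is log_3(19683) = 9. At each level, the problem size is divided by 3, so it takes 9 divisions to reduce to a base case of size 1. The algorithm makes 1 recursive call at each level.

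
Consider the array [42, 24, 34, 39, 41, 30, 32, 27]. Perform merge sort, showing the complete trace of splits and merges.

Merge sort trace:

Split: [42, 24, 34, 39, 41, 30, 32, 27] -> [42, 24, 34, 39] and [41, 30, 32, 27]
  Split: [42, 24, 34, 39] -> [42, 24] and [34, 39]
    Split: [42, 24] -> [42] and [24]
    Merge: [42] + [24] -> [24, 42]
    Split: [34, 39] -> [34] and [39]
    Merge: [34] + [39] -> [34, 39]
  Merge: [24, 42] + [34, 39] -> [24, 34, 39, 42]
  Split: [41, 30, 32, 27] -> [41, 30] and [32, 27]
    Split: [41, 30] -> [41] and [30]
    Merge: [41] + [30] -> [30, 41]
    Split: [32, 27] -> [32] and [27]
    Merge: [32] + [27] -> [27, 32]
  Merge: [30, 41] + [27, 32] -> [27, 30, 32, 41]
Merge: [24, 34, 39, 42] + [27, 30, 32, 41] -> [24, 27, 30, 32, 34, 39, 41, 42]

Final sorted array: [24, 27, 30, 32, 34, 39, 41, 42]

The merge sort proceeds by recursively splitting the array and merging sorted halves.
After all merges, the sorted array is [24, 27, 30, 32, 34, 39, 41, 42].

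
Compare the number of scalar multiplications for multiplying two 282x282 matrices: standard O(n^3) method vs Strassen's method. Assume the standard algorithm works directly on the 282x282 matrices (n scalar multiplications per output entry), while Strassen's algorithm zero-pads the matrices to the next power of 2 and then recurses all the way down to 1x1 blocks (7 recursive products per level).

Matrix multiplication for 282x282 matrices:

Strassen's algorithm requires power-of-2 dimensions. Pad 282x282 to 512x512 (next power of 2).

Standard algorithm: 282^3 = 22425768 multiplications
Strassen's algorithm: 7^(log2(512)) = 7^9 = 40353607 multiplications
Difference: 22425768 - 40353607 = -17927839 (Strassen uses MORE here due to padding overhead — for small or just-over-power-of-2 n, padding can outweigh the per-level savings)

Standard: 22425768 multiplications (282^3). Strassen: 40353607 multiplications (7^9, after padding to 512x512). Strassen reduces 8 recursive multiplications to 7 at each level.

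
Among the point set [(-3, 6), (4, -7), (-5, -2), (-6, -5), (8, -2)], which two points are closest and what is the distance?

Computing all pairwise distances among 5 points:

d((-3, 6), (4, -7)) = 14.7648
d((-3, 6), (-5, -2)) = 8.2462
d((-3, 6), (-6, -5)) = 11.4018
d((-3, 6), (8, -2)) = 13.6015
d((4, -7), (-5, -2)) = 10.2956
d((4, -7), (-6, -5)) = 10.198
d((4, -7), (8, -2)) = 6.4031
d((-5, -2), (-6, -5)) = 3.1623 <-- minimum
d((-5, -2), (8, -2)) = 13.0
d((-6, -5), (8, -2)) = 14.3178

Closest pair: (-5, -2) and (-6, -5) with distance 3.1623

The closest pair is (-5, -2) and (-6, -5) with Euclidean distance 3.1623. For 5 points, brute-force pairwise comparison is shown above. For large n, the divide-and-conquer algorithm (sort by x, recurse on halves, check the dividing strip) achieves O(n log n).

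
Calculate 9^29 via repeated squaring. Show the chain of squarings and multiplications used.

Computing 9^29 by squaring (build up from 9^1; each line after the first costs one multiplication):

9^1 = 9
9^2 = (9^1)^2 = 9^2 = 81
9^3 = 9 * 9^2 = 9 * 81 = 729
9^6 = (9^3)^2 = 729^2 = 531441
9^7 = 9 * 9^6 = 9 * 531441 = 4782969
9^14 = (9^7)^2 = 4782969^2 = 22876792454961
9^28 = (9^14)^2 = 22876792454961^2 = 523347633027360537213511521
9^29 = 9 * 9^28 = 9 * 523347633027360537213511521 = 4710128697246244834921603689

Result: 4710128697246244834921603689
Multiplications needed: 7 (7 lines after 9^1)

9^29 = 4710128697246244834921603689. Using exponentiation by squaring, this requires 7 multiplications. The key idea: if the exponent is even, square the half-power; if odd, multiply by the base once.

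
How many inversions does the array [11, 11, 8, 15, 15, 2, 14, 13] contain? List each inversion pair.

Finding inversions in [11, 11, 8, 15, 15, 2, 14, 13]:

(0, 2): arr[0]=11 > arr[2]=8
(0, 5): arr[0]=11 > arr[5]=2
(1, 2): arr[1]=11 > arr[2]=8
(1, 5): arr[1]=11 > arr[5]=2
(2, 5): arr[2]=8 > arr[5]=2
(3, 5): arr[3]=15 > arr[5]=2
(3, 6): arr[3]=15 > arr[6]=14
(3, 7): arr[3]=15 > arr[7]=13
(4, 5): arr[4]=15 > arr[5]=2
(4, 6): arr[4]=15 > arr[6]=14
(4, 7): arr[4]=15 > arr[7]=13
(6, 7): arr[6]=14 > arr[7]=13

Total inversions: 12

The array has 12 inversion(s): (0,2), (0,5), (1,2), (1,5), (2,5), (3,5), (3,6), (3,7), (4,5), (4,6), (4,7), (6,7). Each pair (i,j) satisfies i < j and arr[i] > arr[j].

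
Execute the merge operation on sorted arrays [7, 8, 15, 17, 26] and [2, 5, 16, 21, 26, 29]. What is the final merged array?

Merging process:

Compare 7 vs 2: take 2 from right. Merged: [2]
Compare 7 vs 5: take 5 from right. Merged: [2, 5]
Compare 7 vs 16: take 7 from left. Merged: [2, 5, 7]
Compare 8 vs 16: take 8 from left. Merged: [2, 5, 7, 8]
Compare 15 vs 16: take 15 from left. Merged: [2, 5, 7, 8, 15]
Compare 17 vs 16: take 16 from right. Merged: [2, 5, 7, 8, 15, 16]
Compare 17 vs 21: take 17 from left. Merged: [2, 5, 7, 8, 15, 16, 17]
Compare 26 vs 21: take 21 from right. Merged: [2, 5, 7, 8, 15, 16, 17, 21]
Compare 26 vs 26: take 26 from left. Merged: [2, 5, 7, 8, 15, 16, 17, 21, 26]
Append remaining from right: [26, 29]. Merged: [2, 5, 7, 8, 15, 16, 17, 21, 26, 26, 29]

Final merged array: [2, 5, 7, 8, 15, 16, 17, 21, 26, 26, 29]
Total comparisons: 9

The merged array is [2, 5, 7, 8, 15, 16, 17, 21, 26, 26, 29], requiring 9 comparisons. The merge step runs in O(n) time where n is the total number of elements.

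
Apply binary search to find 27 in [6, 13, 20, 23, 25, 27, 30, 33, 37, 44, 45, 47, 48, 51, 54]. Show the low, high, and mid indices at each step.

Binary search for 27 in [6, 13, 20, 23, 25, 27, 30, 33, 37, 44, 45, 47, 48, 51, 54]:

lo=0, hi=14, mid=7, arr[mid]=33 -> 33 > 27, search left half
lo=0, hi=6, mid=3, arr[mid]=23 -> 23 < 27, search right half
lo=4, hi=6, mid=5, arr[mid]=27 -> Found target at index 5!

Binary search finds 27 at index 5 after 3 comparisons. The search repeatedly halves the search space by comparing with the middle element.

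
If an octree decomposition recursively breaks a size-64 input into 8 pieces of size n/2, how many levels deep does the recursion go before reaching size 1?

For divide and conquer with division factor 2:

Problem sizes at each level:
Level 0: 64
Level 1: 32
Level 2: 16
Level 3: 8
Level 4: 4
Level 5: 2
Level 6: 1

The root is level 0 and the size-1 base case is level 6 (the tree spans levels 0 through 6, i.e. 7 levels counting the root), so the depth is the number of divisions: log_2(64) = 6

The recursion tree depth is log_2(64) = 6. At each level, the problem size is divided by 2, so it takes 6 divisions to reduce to a base case of size 1. The algorithm makes 8 recursive calls at each level.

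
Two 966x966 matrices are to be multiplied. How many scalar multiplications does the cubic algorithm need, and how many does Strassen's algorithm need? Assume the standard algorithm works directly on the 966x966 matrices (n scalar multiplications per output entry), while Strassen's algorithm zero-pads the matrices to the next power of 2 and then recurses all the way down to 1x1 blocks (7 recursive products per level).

Matrix multiplication for 966x966 matrices:

Strassen's algorithm requires power-of-2 dimensions. Pad 966x966 to 1024x1024 (next power of 2).

Standard algorithm: 966^3 = 901428696 multiplications
Strassen's algorithm: 7^(log2(1024)) = 7^10 = 282475249 multiplications
Savings: 901428696 - 282475249 = 618953447 multiplications

Standard: 901428696 multiplications (966^3). Strassen: 282475249 multiplications (7^10, after padding to 1024x1024). Strassen reduces 8 recursive multiplications to 7 at each level.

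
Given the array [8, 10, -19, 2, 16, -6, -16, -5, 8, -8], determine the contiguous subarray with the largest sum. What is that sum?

Using Kadane's algorithm on [8, 10, -19, 2, 16, -6, -16, -5, 8, -8]:

Scanning through the array:
Position 1 (value 10): max_ending_here = 18, max_so_far = 18
Position 2 (value -19): max_ending_here = -1, max_so_far = 18
Position 3 (value 2): max_ending_here = 2, max_so_far = 18
Position 4 (value 16): max_ending_here = 18, max_so_far = 18
Position 5 (value -6): max_ending_here = 12, max_so_far = 18
Position 6 (value -16): max_ending_here = -4, max_so_far = 18
Position 7 (value -5): max_ending_here = -5, max_so_far = 18
Position 8 (value 8): max_ending_here = 8, max_so_far = 18
Position 9 (value -8): max_ending_here = 0, max_so_far = 18

Maximum subarray: [8, 10]
Maximum sum: 18

The maximum subarray is [8, 10] with sum 18. This subarray runs from index 0 to index 1.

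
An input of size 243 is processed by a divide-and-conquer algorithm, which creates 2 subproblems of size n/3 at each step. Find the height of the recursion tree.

For divide and conquer with division factor 3:

Problem sizes at each level:
Level 0: 243
Level 1: 81
Level 2: 27
Level 3: 9
Level 4: 3
Level 5: 1

The root is level 0 and the size-1 base case is level 5 (the tree spans levels 0 through 5, i.e. 6 levels counting the root), so the depth is the number of divisions: log_3(243) = 5

The recursion tree depth is log_3(243) = 5. At each level, the problem size is divided by 3, so it takes 5 divisions to reduce to a base case of size 1. The algorithm makes 2 recursive calls at each level.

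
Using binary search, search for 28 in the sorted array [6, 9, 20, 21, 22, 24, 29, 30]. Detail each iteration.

Binary search for 28 in [6, 9, 20, 21, 22, 24, 29, 30]:

lo=0, hi=7, mid=3, arr[mid]=21 -> 21 < 28, search right half
lo=4, hi=7, mid=5, arr[mid]=24 -> 24 < 28, search right half
lo=6, hi=7, mid=6, arr[mid]=29 -> 29 > 28, search left half
lo=6 > hi=5, target 28 not found

Binary search determines that 28 is not in the array after 3 comparisons. The search space was exhausted without finding the target.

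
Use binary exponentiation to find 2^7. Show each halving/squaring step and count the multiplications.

Computing 2^7 by squaring (build up from 2^1; each line after the first costs one multiplication):

2^1 = 2
2^2 = (2^1)^2 = 2^2 = 4
2^3 = 2 * 2^2 = 2 * 4 = 8
2^6 = (2^3)^2 = 8^2 = 64
2^7 = 2 * 2^6 = 2 * 64 = 128

Result: 128
Multiplications needed: 4 (4 lines after 2^1)

2^7 = 128. Using exponentiation by squaring, this requires 4 multiplications. The key idea: if the exponent is even, square the half-power; if odd, multiply by the base once.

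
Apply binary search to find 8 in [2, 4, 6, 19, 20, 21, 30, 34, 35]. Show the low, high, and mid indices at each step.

Binary search for 8 in [2, 4, 6, 19, 20, 21, 30, 34, 35]:

lo=0, hi=8, mid=4, arr[mid]=20 -> 20 > 8, search left half
lo=0, hi=3, mid=1, arr[mid]=4 -> 4 < 8, search right half
lo=2, hi=3, mid=2, arr[mid]=6 -> 6 < 8, search right half
lo=3, hi=3, mid=3, arr[mid]=19 -> 19 > 8, search left half
lo=3 > hi=2, target 8 not found

Binary search determines that 8 is not in the array after 4 comparisons. The search space was exhausted without finding the target.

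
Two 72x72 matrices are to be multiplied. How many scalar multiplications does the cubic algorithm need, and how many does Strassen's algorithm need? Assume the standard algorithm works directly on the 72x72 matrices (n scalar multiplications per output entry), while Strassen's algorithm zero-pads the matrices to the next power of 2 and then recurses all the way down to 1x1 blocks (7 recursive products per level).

Matrix multiplication for 72x72 matrices:

Strassen's algorithm requires power-of-2 dimensions. Pad 72x72 to 128x128 (next power of 2).

Standard algorithm: 72^3 = 373248 multiplications
Strassen's algorithm: 7^(log2(128)) = 7^7 = 823543 multiplications
Difference: 373248 - 823543 = -450295 (Strassen uses MORE here due to padding overhead — for small or just-over-power-of-2 n, padding can outweigh the per-level savings)

Standard: 373248 multiplications (72^3). Strassen: 823543 multiplications (7^7, after padding to 128x128). Strassen reduces 8 recursive multiplications to 7 at each level.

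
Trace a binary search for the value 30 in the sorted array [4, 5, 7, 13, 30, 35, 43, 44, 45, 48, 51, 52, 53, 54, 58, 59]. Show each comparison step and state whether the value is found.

Binary search for 30 in [4, 5, 7, 13, 30, 35, 43, 44, 45, 48, 51, 52, 53, 54, 58, 59]:

lo=0, hi=15, mid=7, arr[mid]=44 -> 44 > 30, search left half
lo=0, hi=6, mid=3, arr[mid]=13 -> 13 < 30, search right half
lo=4, hi=6, mid=5, arr[mid]=35 -> 35 > 30, search left half
lo=4, hi=4, mid=4, arr[mid]=30 -> Found target at index 4!

Binary search finds 30 at index 4 after 4 comparisons. The search repeatedly halves the search space by comparing with the middle element.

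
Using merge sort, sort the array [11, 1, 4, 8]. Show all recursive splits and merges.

Merge sort trace:

Split: [11, 1, 4, 8] -> [11, 1] and [4, 8]
  Split: [11, 1] -> [11] and [1]
  Merge: [11] + [1] -> [1, 11]
  Split: [4, 8] -> [4] and [8]
  Merge: [4] + [8] -> [4, 8]
Merge: [1, 11] + [4, 8] -> [1, 4, 8, 11]

Final sorted array: [1, 4, 8, 11]

The merge sort proceeds by recursively splitting the array and merging sorted halves.
After all merges, the sorted array is [1, 4, 8, 11].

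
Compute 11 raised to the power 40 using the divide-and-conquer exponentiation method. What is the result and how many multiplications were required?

Computing 11^40 by squaring (build up from 11^1; each line after the first costs one multiplication):

11^1 = 11
11^2 = (11^1)^2 = 11^2 = 121
11^4 = (11^2)^2 = 121^2 = 14641
11^5 = 11 * 11^4 = 11 * 14641 = 161051
11^10 = (11^5)^2 = 161051^2 = 25937424601
11^20 = (11^10)^2 = 25937424601^2 = 672749994932560009201
11^40 = (11^20)^2 = 672749994932560009201^2 = 452592555681759518058893560348969204658401

Result: 452592555681759518058893560348969204658401
Multiplications needed: 6 (6 lines after 11^1)

11^40 = 452592555681759518058893560348969204658401. Using exponentiation by squaring, this requires 6 multiplications. The key idea: if the exponent is even, square the half-power; if odd, multiply by the base once.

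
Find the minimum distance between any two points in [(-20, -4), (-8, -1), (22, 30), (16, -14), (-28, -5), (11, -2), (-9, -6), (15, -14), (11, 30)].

Computing all pairwise distances among 9 points:

d((-20, -4), (-8, -1)) = 12.3693
d((-20, -4), (22, 30)) = 54.037
d((-20, -4), (16, -14)) = 37.3631
d((-20, -4), (-28, -5)) = 8.0623
d((-20, -4), (11, -2)) = 31.0644
d((-20, -4), (-9, -6)) = 11.1803
d((-20, -4), (15, -14)) = 36.4005
d((-20, -4), (11, 30)) = 46.0109
d((-8, -1), (22, 30)) = 43.1393
d((-8, -1), (16, -14)) = 27.2947
d((-8, -1), (-28, -5)) = 20.3961
d((-8, -1), (11, -2)) = 19.0263
d((-8, -1), (-9, -6)) = 5.099
d((-8, -1), (15, -14)) = 26.4197
d((-8, -1), (11, 30)) = 36.3593
d((22, 30), (16, -14)) = 44.4072
d((22, 30), (-28, -5)) = 61.0328
d((22, 30), (11, -2)) = 33.8378
d((22, 30), (-9, -6)) = 47.5079
d((22, 30), (15, -14)) = 44.5533
d((22, 30), (11, 30)) = 11.0
d((16, -14), (-28, -5)) = 44.911
d((16, -14), (11, -2)) = 13.0
d((16, -14), (-9, -6)) = 26.2488
d((16, -14), (15, -14)) = 1.0 <-- minimum
d((16, -14), (11, 30)) = 44.2832
d((-28, -5), (11, -2)) = 39.1152
d((-28, -5), (-9, -6)) = 19.0263
d((-28, -5), (15, -14)) = 43.9318
d((-28, -5), (11, 30)) = 52.4023
d((11, -2), (-9, -6)) = 20.3961
d((11, -2), (15, -14)) = 12.6491
d((11, -2), (11, 30)) = 32.0
d((-9, -6), (15, -14)) = 25.2982
d((-9, -6), (11, 30)) = 41.1825
d((15, -14), (11, 30)) = 44.1814

Closest pair: (16, -14) and (15, -14) with distance 1.0

The closest pair is (16, -14) and (15, -14) with Euclidean distance 1.0. For 9 points, brute-force pairwise comparison is shown above. For large n, the divide-and-conquer algorithm (sort by x, recurse on halves, check the dividing strip) achieves O(n log n).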